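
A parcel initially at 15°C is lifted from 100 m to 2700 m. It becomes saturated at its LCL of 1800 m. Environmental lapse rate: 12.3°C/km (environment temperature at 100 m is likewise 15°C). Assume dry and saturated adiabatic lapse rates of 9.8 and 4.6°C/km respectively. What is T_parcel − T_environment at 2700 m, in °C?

+11.18°C (parcel warmer than environment)

Parcel:
  From 100 m to 1800 m (dry): cools by 9.8 × 1.7 = 16.66°C, giving -1.66°C.
  From 1800 m to 2700 m (saturated): cools by 4.6 × 0.9 = 4.14°C, giving -5.8°C.
Environment:
  From 100 m to 2700 m (environment): cools by 12.3 × 2.6 = 31.98°C, giving -16.98°C.
T_parcel − T_env = -5.8 − (-16.98) = +11.18°C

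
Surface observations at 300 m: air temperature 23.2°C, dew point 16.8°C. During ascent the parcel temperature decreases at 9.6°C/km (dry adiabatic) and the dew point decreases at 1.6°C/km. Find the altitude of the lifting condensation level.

T and T_d converge at 9.6 − 1.6 = 8°C per km
Height above start = (23.2 − 16.8) / 8 = 0.8 km
LCL altitude = 300 m + 800 m = 1100 m

1100 m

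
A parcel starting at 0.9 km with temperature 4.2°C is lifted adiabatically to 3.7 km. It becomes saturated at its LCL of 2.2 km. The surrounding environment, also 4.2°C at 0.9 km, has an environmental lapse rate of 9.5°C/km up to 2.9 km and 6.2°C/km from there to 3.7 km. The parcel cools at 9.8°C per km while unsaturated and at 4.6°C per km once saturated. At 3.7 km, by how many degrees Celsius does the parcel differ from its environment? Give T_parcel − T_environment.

Parcel:
  From 900 m to 2200 m (dry): cools by 9.8 × 1.3 = 12.74°C, giving -8.54°C.
  From 2200 m to 3700 m (saturated): cools by 4.6 × 1.5 = 6.9°C, giving -15.44°C.
Environment:
  From 900 m to 2900 m (environment, lower layer): cools by 9.5 × 2 = 19°C, giving -14.8°C.
  From 2900 m to 3700 m (environment, upper layer): cools by 6.2 × 0.8 = 4.96°C, giving -19.76°C.
T_parcel − T_env = -15.44 − (-19.76) = +4.32°C

+4.32°C (parcel warmer than environment)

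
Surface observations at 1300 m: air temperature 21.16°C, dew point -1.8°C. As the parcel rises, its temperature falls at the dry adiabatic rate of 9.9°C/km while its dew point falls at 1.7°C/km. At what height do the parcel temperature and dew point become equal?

4100 m

T and T_d converge at 9.9 − 1.7 = 8.2°C per km
Height above start = (21.16 − (-1.8)) / 8.2 = 2.8 km
LCL altitude = 1300 m + 2800 m = 4100 m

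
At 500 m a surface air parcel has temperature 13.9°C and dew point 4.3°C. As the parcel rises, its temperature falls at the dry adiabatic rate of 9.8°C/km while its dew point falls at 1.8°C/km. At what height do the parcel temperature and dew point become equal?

1700 m

T and T_d converge at 9.8 − 1.8 = 8°C per km
Height above start = (13.9 − 4.3) / 8 = 1.2 km
LCL altitude = 500 m + 1200 m = 1700 m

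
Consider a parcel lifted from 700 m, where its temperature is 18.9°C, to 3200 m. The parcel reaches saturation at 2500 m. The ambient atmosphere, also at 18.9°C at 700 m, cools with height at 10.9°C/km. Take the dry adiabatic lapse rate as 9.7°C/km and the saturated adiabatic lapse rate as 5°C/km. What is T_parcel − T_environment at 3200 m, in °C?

+6.29°C (parcel warmer than environment)

Parcel:
  700 → 2500 m (dry, 9.7°C/km): ΔT = -9.7 × 1.8 = -17.46°C → T = 1.44°C
  2500 → 3200 m (saturated, 5°C/km): ΔT = -5 × 0.7 = -3.5°C → T = -2.06°C
Environment:
  700 → 3200 m (environment, 10.9°C/km): ΔT = -10.9 × 2.5 = -27.25°C → T = -8.35°C
T_parcel − T_env = -2.06 − (-8.35) = +6.29°C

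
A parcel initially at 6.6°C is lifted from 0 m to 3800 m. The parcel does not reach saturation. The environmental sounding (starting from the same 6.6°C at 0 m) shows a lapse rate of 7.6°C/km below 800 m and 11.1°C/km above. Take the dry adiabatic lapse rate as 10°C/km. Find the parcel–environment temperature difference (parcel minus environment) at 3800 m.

+1.38°C (parcel warmer than environment)

Parcel:
  0 → 3800 m (dry, 10°C/km): ΔT = -10 × 3.8 = -38°C → T = -31.4°C
Environment:
  0 → 800 m (environment, lower layer, 7.6°C/km): ΔT = -7.6 × 0.8 = -6.08°C → T = 0.52°C
  800 → 3800 m (environment, upper layer, 11.1°C/km): ΔT = -11.1 × 3 = -33.3°C → T = -32.78°C
T_parcel − T_env = -31.4 − (-32.78) = +1.38°C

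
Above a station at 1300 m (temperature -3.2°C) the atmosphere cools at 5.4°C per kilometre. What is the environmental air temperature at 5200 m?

1300 → 5200 m (environmental, 5.4°C/km): ΔT = -5.4 × 3.9 = -21.06°C → T = -24.26°C

-24.26°C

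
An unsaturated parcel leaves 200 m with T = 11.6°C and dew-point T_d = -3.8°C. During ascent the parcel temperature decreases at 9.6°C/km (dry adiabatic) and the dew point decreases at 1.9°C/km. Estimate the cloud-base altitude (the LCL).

2200 m

T and T_d converge at 9.6 − 1.9 = 7.7°C per km
Height above start = (11.6 − (-3.8)) / 7.7 = 2 km
LCL altitude = 200 m + 2000 m = 2200 m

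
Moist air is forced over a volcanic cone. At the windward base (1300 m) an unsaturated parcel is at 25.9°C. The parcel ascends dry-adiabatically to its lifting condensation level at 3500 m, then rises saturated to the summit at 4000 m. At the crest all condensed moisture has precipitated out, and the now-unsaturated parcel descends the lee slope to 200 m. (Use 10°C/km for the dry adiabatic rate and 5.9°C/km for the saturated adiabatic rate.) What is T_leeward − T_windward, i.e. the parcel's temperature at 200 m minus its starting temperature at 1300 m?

+13.05°C

1300–3500 m, dry: Δz = 2.2 km ⇒ ΔT = -22°C; T = 3.9°C
3500–4000 m, saturated: Δz = 0.5 km ⇒ ΔT = -2.95°C; T = 0.95°C
4000–200 m, dry descent: Δz = 3.8 km ⇒ ΔT = +38°C; T = 38.95°C
Net change vs windward start: 38.95 − 25.9 = +13.05°C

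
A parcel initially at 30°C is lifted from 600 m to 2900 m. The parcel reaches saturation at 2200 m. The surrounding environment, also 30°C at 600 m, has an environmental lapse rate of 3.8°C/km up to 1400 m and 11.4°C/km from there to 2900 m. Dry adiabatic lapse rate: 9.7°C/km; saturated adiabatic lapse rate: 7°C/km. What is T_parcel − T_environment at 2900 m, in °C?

Parcel:
  600 → 2200 m (dry, 9.7°C/km): ΔT = -9.7 × 1.6 = -15.52°C → T = 14.48°C
  2200 → 2900 m (saturated, 7°C/km): ΔT = -7 × 0.7 = -4.9°C → T = 9.58°C
Environment:
  600 → 1400 m (environment, lower layer, 3.8°C/km): ΔT = -3.8 × 0.8 = -3.04°C → T = 26.96°C
  1400 → 2900 m (environment, upper layer, 11.4°C/km): ΔT = -11.4 × 1.5 = -17.1°C → T = 9.86°C
T_parcel − T_env = 9.58 − 9.86 = -0.28°C

-0.28°C (parcel cooler than environment)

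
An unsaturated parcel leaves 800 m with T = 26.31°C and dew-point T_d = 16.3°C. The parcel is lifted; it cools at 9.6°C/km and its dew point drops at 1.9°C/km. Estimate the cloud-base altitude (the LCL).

T and T_d converge at 9.6 − 1.9 = 7.7°C per km
Height above start = (26.31 − 16.3) / 7.7 = 1.3 km
LCL altitude = 800 m + 1300 m = 2100 m

2100 m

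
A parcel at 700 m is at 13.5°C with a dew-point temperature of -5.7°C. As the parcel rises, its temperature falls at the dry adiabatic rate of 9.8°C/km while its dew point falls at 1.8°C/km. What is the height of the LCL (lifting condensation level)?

T and T_d converge at 9.8 − 1.8 = 8°C per km
Height above start = (13.5 − (-5.7)) / 8 = 2.4 km
LCL altitude = 700 m + 2400 m = 3100 m

3100 m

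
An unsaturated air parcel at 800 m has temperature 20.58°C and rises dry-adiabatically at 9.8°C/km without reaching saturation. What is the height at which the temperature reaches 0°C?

2900 m

Height above start = (20.58 − 0) / 9.8 = 2.1 km
Altitude = 800 m + 2100 m = 2900 m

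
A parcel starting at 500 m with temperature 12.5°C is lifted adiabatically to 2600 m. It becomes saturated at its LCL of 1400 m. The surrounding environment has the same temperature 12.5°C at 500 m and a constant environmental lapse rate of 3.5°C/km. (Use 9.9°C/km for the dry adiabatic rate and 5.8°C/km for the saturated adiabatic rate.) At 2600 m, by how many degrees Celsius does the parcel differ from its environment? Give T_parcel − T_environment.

Parcel:
  From 500 m to 1400 m (dry): cools by 9.9 × 0.9 = 8.91°C, giving 3.59°C.
  From 1400 m to 2600 m (saturated): cools by 5.8 × 1.2 = 6.96°C, giving -3.37°C.
Environment:
  From 500 m to 2600 m (environment): cools by 3.5 × 2.1 = 7.35°C, giving 5.15°C.
T_parcel − T_env = -3.37 − 5.15 = -8.52°C

-8.52°C (parcel cooler than environment)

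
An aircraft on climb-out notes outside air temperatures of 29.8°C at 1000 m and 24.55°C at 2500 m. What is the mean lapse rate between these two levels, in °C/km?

Γ = −ΔT/Δz = (29.8 − 24.55) / (2500 − 1000) m
  = 5.25°C / 1.5 km = 3.5°C/km

3.5°C/km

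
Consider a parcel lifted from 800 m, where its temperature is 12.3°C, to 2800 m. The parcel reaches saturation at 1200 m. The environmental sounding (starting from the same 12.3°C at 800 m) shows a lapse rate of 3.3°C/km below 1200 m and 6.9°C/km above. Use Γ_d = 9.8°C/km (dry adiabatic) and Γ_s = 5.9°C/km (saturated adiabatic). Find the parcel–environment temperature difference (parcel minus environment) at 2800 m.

-1°C (parcel cooler than environment)

Parcel:
  800 → 1200 m (dry, 9.8°C/km): ΔT = -9.8 × 0.4 = -3.92°C → T = 8.38°C
  1200 → 2800 m (saturated, 5.9°C/km): ΔT = -5.9 × 1.6 = -9.44°C → T = -1.06°C
Environment:
  800 → 1200 m (environment, lower layer, 3.3°C/km): ΔT = -3.3 × 0.4 = -1.32°C → T = 10.98°C
  1200 → 2800 m (environment, upper layer, 6.9°C/km): ΔT = -6.9 × 1.6 = -11.04°C → T = -0.06°C
T_parcel − T_env = -1.06 − (-0.06) = -1°C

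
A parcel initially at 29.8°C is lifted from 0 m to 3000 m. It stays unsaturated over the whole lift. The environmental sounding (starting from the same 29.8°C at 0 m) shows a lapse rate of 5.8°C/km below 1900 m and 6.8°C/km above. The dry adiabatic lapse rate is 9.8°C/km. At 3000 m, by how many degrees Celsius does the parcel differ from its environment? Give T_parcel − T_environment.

Parcel:
  Dry to 3000 m: -9.8 × 3 km = -29.4°C, so T = 0.4°C.
Environment:
  Environment, lower layer to 1900 m: -5.8 × 1.9 km = -11.02°C, so T = 18.78°C.
  Environment, upper layer to 3000 m: -6.8 × 1.1 km = -7.48°C, so T = 11.3°C.
T_parcel − T_env = 0.4 − 11.3 = -10.9°C

-10.9°C (parcel cooler than environment)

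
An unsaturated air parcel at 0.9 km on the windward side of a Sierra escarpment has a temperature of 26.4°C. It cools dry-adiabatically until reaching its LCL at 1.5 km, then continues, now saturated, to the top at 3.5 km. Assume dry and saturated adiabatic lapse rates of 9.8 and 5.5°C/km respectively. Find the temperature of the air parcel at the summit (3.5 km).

9.52°C

Dry to 1500 m: -9.8 × 0.6 km = -5.88°C, so T = 20.52°C.
Saturated to 3500 m: -5.5 × 2 km = -11°C, so T = 9.52°C.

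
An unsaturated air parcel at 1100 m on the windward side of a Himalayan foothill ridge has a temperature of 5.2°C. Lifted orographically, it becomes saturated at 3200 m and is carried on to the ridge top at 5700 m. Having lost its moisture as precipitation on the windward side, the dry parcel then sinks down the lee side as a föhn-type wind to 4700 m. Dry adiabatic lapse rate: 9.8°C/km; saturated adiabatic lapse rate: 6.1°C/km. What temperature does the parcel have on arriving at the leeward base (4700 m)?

Dry to 3200 m: -9.8 × 2.1 km = -20.58°C, so T = -15.38°C.
Saturated to 5700 m: -6.1 × 2.5 km = -15.25°C, so T = -30.63°C.
Dry descent to 4700 m: +9.8 × 1 km = +9.8°C, so T = -20.83°C.

-20.83°C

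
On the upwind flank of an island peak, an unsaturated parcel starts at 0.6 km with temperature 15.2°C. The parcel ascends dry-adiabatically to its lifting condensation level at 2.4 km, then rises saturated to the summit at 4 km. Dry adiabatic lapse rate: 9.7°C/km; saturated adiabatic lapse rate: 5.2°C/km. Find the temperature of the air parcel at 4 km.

600 → 2400 m (dry, 9.7°C/km): ΔT = -9.7 × 1.8 = -17.46°C → T = -2.26°C
2400 → 4000 m (saturated, 5.2°C/km): ΔT = -5.2 × 1.6 = -8.32°C → T = -10.58°C

-10.58°C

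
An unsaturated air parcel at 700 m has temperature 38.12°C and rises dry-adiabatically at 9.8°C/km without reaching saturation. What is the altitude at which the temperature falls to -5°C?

5100 m

Height above start = (38.12 − (-5)) / 9.8 = 4.4 km
Altitude = 700 m + 4400 m = 5100 m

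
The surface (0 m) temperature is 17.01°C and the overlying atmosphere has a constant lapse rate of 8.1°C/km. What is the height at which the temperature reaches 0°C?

2100 m

Height above start = (17.01 − 0) / 8.1 = 2.1 km
Altitude = 0 m + 2100 m = 2100 m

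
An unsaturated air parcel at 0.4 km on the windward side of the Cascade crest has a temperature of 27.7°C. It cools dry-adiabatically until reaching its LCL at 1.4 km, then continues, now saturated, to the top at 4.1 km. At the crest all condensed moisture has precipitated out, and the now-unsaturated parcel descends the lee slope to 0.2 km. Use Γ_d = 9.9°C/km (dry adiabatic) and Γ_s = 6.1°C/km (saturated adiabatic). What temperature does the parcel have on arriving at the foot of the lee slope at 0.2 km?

39.94°C

400 → 1400 m (dry, 9.9°C/km): ΔT = -9.9 × 1 = -9.9°C → T = 17.8°C
1400 → 4100 m (saturated, 6.1°C/km): ΔT = -6.1 × 2.7 = -16.47°C → T = 1.33°C
4100 → 200 m (dry descent, 9.9°C/km): ΔT = +9.9 × 3.9 = +38.61°C → T = 39.94°C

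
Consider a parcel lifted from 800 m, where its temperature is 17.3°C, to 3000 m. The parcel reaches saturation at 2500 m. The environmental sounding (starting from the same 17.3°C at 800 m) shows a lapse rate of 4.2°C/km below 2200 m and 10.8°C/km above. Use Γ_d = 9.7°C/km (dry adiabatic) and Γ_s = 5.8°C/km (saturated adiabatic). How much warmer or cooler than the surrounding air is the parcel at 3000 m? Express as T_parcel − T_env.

Parcel:
  Dry to 2500 m: -9.7 × 1.7 km = -16.49°C, so T = 0.81°C.
  Saturated to 3000 m: -5.8 × 0.5 km = -2.9°C, so T = -2.09°C.
Environment:
  Environment, lower layer to 2200 m: -4.2 × 1.4 km = -5.88°C, so T = 11.42°C.
  Environment, upper layer to 3000 m: -10.8 × 0.8 km = -8.64°C, so T = 2.78°C.
T_parcel − T_env = -2.09 − 2.78 = -4.87°C

-4.87°C (parcel cooler than environment)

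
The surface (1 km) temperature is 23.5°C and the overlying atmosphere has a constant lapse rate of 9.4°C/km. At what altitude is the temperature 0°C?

Height above start = (23.5 − 0) / 9.4 = 2.5 km
Altitude = 1000 m + 2500 m = 3500 m

3.5 km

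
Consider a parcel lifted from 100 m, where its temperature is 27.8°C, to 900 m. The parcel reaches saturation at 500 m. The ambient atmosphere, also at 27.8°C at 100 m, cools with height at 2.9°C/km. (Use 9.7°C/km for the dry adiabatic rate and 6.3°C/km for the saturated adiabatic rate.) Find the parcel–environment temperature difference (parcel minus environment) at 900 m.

Parcel:
  100–500 m, dry: Δz = 0.4 km ⇒ ΔT = -3.88°C; T = 23.92°C
  500–900 m, saturated: Δz = 0.4 km ⇒ ΔT = -2.52°C; T = 21.4°C
Environment:
  100–900 m, environment: Δz = 0.8 km ⇒ ΔT = -2.32°C; T = 25.48°C
T_parcel − T_env = 21.4 − 25.48 = -4.08°C

-4.08°C (parcel cooler than environment)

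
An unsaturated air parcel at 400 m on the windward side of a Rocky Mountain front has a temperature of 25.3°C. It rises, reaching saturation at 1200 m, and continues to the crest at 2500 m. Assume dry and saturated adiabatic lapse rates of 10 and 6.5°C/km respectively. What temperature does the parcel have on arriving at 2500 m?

8.85°C

400–1200 m, dry: Δz = 0.8 km ⇒ ΔT = -8°C; T = 17.3°C
1200–2500 m, saturated: Δz = 1.3 km ⇒ ΔT = -8.45°C; T = 8.85°C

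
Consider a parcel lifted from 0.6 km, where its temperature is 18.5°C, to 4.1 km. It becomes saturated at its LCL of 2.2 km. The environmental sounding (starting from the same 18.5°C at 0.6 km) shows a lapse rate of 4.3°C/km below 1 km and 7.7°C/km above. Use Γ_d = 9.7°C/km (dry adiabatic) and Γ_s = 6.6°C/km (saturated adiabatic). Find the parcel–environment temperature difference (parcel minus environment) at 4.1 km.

-2.47°C (parcel cooler than environment)

Parcel:
  From 600 m to 2200 m (dry): cools by 9.7 × 1.6 = 15.52°C, giving 2.98°C.
  From 2200 m to 4100 m (saturated): cools by 6.6 × 1.9 = 12.54°C, giving -9.56°C.
Environment:
  From 600 m to 1000 m (environment, lower layer): cools by 4.3 × 0.4 = 1.72°C, giving 16.78°C.
  From 1000 m to 4100 m (environment, upper layer): cools by 7.7 × 3.1 = 23.87°C, giving -7.09°C.
T_parcel − T_env = -9.56 − (-7.09) = -2.47°C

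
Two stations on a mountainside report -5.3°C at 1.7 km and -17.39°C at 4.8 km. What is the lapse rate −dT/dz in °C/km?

3.9°C/km

Γ = −ΔT/Δz = (-5.3 − (-17.39)) / (4800 − 1700) m
  = 12.09°C / 3.1 km = 3.9°C/km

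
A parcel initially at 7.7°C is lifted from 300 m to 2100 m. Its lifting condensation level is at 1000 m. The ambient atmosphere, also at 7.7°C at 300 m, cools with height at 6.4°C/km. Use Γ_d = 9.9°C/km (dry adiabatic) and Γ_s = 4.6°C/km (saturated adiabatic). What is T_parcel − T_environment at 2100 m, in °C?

Parcel:
  300 → 1000 m (dry, 9.9°C/km): ΔT = -9.9 × 0.7 = -6.93°C → T = 0.77°C
  1000 → 2100 m (saturated, 4.6°C/km): ΔT = -4.6 × 1.1 = -5.06°C → T = -4.29°C
Environment:
  300 → 2100 m (environment, 6.4°C/km): ΔT = -6.4 × 1.8 = -11.52°C → T = -3.82°C
T_parcel − T_env = -4.29 − (-3.82) = -0.47°C

-0.47°C (parcel cooler than environment)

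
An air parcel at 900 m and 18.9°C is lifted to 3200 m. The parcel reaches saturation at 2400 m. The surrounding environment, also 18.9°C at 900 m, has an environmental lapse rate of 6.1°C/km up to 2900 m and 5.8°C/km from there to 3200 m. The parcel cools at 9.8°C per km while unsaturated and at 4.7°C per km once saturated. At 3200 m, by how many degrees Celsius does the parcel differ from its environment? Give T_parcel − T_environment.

Parcel:
  From 900 m to 2400 m (dry): cools by 9.8 × 1.5 = 14.7°C, giving 4.2°C.
  From 2400 m to 3200 m (saturated): cools by 4.7 × 0.8 = 3.76°C, giving 0.44°C.
Environment:
  From 900 m to 2900 m (environment, lower layer): cools by 6.1 × 2 = 12.2°C, giving 6.7°C.
  From 2900 m to 3200 m (environment, upper layer): cools by 5.8 × 0.3 = 1.74°C, giving 4.96°C.
T_parcel − T_env = 0.44 − 4.96 = -4.52°C

-4.52°C (parcel cooler than environment)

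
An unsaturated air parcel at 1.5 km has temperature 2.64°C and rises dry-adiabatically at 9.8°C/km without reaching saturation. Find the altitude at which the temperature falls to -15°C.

Height above start = (2.64 − (-15)) / 9.8 = 1.8 km
Altitude = 1500 m + 1800 m = 3300 m

3.3 km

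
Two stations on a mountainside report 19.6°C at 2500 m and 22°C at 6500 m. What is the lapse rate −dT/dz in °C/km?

Γ = −ΔT/Δz = (19.6 − 22) / (6500 − 2500) m
  = -2.4°C / 4 km = -0.6°C/km

-0.6°C/km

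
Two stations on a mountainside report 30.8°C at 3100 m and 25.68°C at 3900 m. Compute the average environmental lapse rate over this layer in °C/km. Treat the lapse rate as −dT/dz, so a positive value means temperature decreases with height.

6.4°C/km

Γ = −ΔT/Δz = (30.8 − 25.68) / (3900 − 3100) m
  = 5.12°C / 0.8 km = 6.4°C/km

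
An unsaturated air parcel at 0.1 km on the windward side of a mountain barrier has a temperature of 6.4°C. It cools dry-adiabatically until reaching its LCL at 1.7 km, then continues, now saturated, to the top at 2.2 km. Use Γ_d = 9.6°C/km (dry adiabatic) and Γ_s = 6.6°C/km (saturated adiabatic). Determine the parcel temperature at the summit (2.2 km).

-12.26°C

Dry to 1700 m: -9.6 × 1.6 km = -15.36°C, so T = -8.96°C.
Saturated to 2200 m: -6.6 × 0.5 km = -3.3°C, so T = -12.26°C.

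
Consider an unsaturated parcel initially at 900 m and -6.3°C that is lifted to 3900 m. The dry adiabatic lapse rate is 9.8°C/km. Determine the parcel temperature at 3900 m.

-35.7°C

900–3900 m, dry adiabatic: Δz = 3 km ⇒ ΔT = -29.4°C; T = -35.7°C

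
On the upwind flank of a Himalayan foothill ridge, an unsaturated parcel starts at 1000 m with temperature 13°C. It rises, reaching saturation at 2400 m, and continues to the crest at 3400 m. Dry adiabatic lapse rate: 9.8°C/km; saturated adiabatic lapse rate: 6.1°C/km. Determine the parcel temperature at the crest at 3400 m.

-6.82°C

1000–2400 m, dry: Δz = 1.4 km ⇒ ΔT = -13.72°C; T = -0.72°C
2400–3400 m, saturated: Δz = 1 km ⇒ ΔT = -6.1°C; T = -6.82°C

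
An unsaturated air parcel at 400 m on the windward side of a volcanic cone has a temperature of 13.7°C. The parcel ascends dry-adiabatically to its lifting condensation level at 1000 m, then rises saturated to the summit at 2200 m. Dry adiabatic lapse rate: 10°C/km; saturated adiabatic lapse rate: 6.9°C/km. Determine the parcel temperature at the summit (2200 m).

-0.58°C

400–1000 m, dry: Δz = 0.6 km ⇒ ΔT = -6°C; T = 7.7°C
1000–2200 m, saturated: Δz = 1.2 km ⇒ ΔT = -8.28°C; T = -0.58°C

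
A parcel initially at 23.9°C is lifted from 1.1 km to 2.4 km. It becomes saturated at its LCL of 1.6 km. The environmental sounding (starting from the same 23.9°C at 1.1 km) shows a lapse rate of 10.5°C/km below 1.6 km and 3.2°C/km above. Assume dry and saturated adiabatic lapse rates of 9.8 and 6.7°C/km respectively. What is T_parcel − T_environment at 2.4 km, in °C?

Parcel:
  Dry to 1600 m: -9.8 × 0.5 km = -4.9°C, so T = 19°C.
  Saturated to 2400 m: -6.7 × 0.8 km = -5.36°C, so T = 13.64°C.
Environment:
  Environment, lower layer to 1600 m: -10.5 × 0.5 km = -5.25°C, so T = 18.65°C.
  Environment, upper layer to 2400 m: -3.2 × 0.8 km = -2.56°C, so T = 16.09°C.
T_parcel − T_env = 13.64 − 16.09 = -2.45°C

-2.45°C (parcel cooler than environment)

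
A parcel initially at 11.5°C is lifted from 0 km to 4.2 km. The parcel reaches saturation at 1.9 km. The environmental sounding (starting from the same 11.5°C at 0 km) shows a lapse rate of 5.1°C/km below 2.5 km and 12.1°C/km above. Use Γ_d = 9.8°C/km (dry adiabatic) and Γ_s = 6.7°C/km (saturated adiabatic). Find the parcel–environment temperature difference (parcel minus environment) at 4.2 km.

-0.71°C (parcel cooler than environment)

Parcel:
  0–1900 m, dry: Δz = 1.9 km ⇒ ΔT = -18.62°C; T = -7.12°C
  1900–4200 m, saturated: Δz = 2.3 km ⇒ ΔT = -15.41°C; T = -22.53°C
Environment:
  0–2500 m, environment, lower layer: Δz = 2.5 km ⇒ ΔT = -12.75°C; T = -1.25°C
  2500–4200 m, environment, upper layer: Δz = 1.7 km ⇒ ΔT = -20.57°C; T = -21.82°C
T_parcel − T_env = -22.53 − (-21.82) = -0.71°C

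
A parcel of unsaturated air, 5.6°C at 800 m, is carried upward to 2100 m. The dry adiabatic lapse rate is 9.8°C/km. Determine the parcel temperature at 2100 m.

Dry adiabatic to 2100 m: -9.8 × 1.3 km = -12.74°C, so T = -7.14°C.

-7.14°C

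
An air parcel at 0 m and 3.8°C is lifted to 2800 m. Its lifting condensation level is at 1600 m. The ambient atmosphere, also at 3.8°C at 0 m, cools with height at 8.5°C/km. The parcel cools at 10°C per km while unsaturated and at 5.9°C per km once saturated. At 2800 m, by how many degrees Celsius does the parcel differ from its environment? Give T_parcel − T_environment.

+0.72°C (parcel warmer than environment)

Parcel:
  From 0 m to 1600 m (dry): cools by 10 × 1.6 = 16°C, giving -12.2°C.
  From 1600 m to 2800 m (saturated): cools by 5.9 × 1.2 = 7.08°C, giving -19.28°C.
Environment:
  From 0 m to 2800 m (environment): cools by 8.5 × 2.8 = 23.8°C, giving -20°C.
T_parcel − T_env = -19.28 − (-20) = +0.72°C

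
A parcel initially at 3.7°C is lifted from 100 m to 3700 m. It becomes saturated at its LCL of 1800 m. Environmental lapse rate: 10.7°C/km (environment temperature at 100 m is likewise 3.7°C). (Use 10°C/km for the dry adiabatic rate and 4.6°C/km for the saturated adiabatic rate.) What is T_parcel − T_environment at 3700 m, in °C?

+12.78°C (parcel warmer than environment)

Parcel:
  From 100 m to 1800 m (dry): cools by 10 × 1.7 = 17°C, giving -13.3°C.
  From 1800 m to 3700 m (saturated): cools by 4.6 × 1.9 = 8.74°C, giving -22.04°C.
Environment:
  From 100 m to 3700 m (environment): cools by 10.7 × 3.6 = 38.52°C, giving -34.82°C.
T_parcel − T_env = -22.04 − (-34.82) = +12.78°C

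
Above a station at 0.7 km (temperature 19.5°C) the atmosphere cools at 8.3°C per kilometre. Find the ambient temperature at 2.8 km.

2.07°C

From 700 m to 2800 m (environmental): cools by 8.3 × 2.1 = 17.43°C, giving 2.07°C.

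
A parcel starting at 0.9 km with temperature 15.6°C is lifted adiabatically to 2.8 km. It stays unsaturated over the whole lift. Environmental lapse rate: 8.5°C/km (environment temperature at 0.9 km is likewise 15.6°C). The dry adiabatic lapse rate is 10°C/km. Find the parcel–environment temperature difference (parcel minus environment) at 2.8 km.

Parcel:
  From 900 m to 2800 m (dry): cools by 10 × 1.9 = 19°C, giving -3.4°C.
Environment:
  From 900 m to 2800 m (environment): cools by 8.5 × 1.9 = 16.15°C, giving -0.55°C.
T_parcel − T_env = -3.4 − (-0.55) = -2.85°C

-2.85°C (parcel cooler than environment)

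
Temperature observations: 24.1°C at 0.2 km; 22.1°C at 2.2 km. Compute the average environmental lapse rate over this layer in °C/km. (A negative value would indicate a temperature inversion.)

Γ = −ΔT/Δz = (24.1 − 22.1) / (2200 − 200) m
  = 2°C / 2 km = 1°C/km

1°C/km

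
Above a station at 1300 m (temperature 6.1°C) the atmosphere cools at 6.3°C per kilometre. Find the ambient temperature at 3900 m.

-10.28°C

From 1300 m to 3900 m (environmental): cools by 6.3 × 2.6 = 16.38°C, giving -10.28°C.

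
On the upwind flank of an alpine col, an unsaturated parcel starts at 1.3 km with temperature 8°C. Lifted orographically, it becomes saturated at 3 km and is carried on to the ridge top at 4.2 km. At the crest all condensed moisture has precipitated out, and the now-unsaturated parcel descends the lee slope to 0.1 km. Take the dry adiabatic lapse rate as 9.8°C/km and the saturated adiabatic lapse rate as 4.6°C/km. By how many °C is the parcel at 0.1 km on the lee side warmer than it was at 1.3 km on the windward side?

+18°C

Dry to 3000 m: -9.8 × 1.7 km = -16.66°C, so T = -8.66°C.
Saturated to 4200 m: -4.6 × 1.2 km = -5.52°C, so T = -14.18°C.
Dry descent to 100 m: +9.8 × 4.1 km = +40.18°C, so T = 26°C.
Net change vs windward start: 26 − 8 = +18°C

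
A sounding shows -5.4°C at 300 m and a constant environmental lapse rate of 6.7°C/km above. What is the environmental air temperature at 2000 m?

300–2000 m, environmental: Δz = 1.7 km ⇒ ΔT = -11.39°C; T = -16.79°C

-16.79°C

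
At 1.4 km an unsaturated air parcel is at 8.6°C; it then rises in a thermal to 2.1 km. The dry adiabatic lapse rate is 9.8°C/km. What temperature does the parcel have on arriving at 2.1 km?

From 1400 m to 2100 m (dry adiabatic): cools by 9.8 × 0.7 = 6.86°C, giving 1.74°C.

1.74°C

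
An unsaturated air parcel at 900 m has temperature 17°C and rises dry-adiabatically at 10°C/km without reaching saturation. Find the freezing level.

2600 m

Height above start = (17 − 0) / 10 = 1.7 km
Altitude = 900 m + 1700 m = 2600 m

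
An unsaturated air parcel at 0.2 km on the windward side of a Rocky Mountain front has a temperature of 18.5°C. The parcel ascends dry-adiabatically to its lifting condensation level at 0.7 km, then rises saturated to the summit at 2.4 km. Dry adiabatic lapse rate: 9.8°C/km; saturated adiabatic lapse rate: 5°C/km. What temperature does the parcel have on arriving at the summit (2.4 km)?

200–700 m, dry: Δz = 0.5 km ⇒ ΔT = -4.9°C; T = 13.6°C
700–2400 m, saturated: Δz = 1.7 km ⇒ ΔT = -8.5°C; T = 5.1°C

5.1°C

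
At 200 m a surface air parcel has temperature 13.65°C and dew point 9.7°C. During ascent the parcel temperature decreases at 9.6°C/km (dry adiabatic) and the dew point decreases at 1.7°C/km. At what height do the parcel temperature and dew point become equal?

T and T_d converge at 9.6 − 1.7 = 7.9°C per km
Height above start = (13.65 − 9.7) / 7.9 = 0.5 km
LCL altitude = 200 m + 500 m = 700 m

700 m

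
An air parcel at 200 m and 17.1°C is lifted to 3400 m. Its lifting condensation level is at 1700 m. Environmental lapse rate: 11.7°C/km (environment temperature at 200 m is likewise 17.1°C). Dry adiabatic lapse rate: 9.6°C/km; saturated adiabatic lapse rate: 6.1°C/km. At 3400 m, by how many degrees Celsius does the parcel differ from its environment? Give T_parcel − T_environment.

Parcel:
  Dry to 1700 m: -9.6 × 1.5 km = -14.4°C, so T = 2.7°C.
  Saturated to 3400 m: -6.1 × 1.7 km = -10.37°C, so T = -7.67°C.
Environment:
  Environment to 3400 m: -11.7 × 3.2 km = -37.44°C, so T = -20.34°C.
T_parcel − T_env = -7.67 − (-20.34) = +12.67°C

+12.67°C (parcel warmer than environment)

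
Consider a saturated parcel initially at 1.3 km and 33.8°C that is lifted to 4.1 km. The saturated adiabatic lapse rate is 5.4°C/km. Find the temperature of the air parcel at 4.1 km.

18.68°C

Saturated adiabatic to 4100 m: -5.4 × 2.8 km = -15.12°C, so T = 18.68°C.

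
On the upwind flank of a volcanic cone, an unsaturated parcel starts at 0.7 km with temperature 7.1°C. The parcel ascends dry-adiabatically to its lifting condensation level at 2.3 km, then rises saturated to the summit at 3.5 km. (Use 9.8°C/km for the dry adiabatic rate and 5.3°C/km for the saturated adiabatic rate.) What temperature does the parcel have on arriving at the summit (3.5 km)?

From 700 m to 2300 m (dry): cools by 9.8 × 1.6 = 15.68°C, giving -8.58°C.
From 2300 m to 3500 m (saturated): cools by 5.3 × 1.2 = 6.36°C, giving -14.94°C.

-14.94°C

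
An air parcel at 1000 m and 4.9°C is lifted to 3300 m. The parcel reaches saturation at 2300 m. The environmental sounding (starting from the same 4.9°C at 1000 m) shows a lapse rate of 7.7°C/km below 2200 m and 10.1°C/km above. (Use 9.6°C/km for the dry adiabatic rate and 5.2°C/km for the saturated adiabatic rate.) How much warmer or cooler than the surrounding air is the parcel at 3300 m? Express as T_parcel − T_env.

Parcel:
  From 1000 m to 2300 m (dry): cools by 9.6 × 1.3 = 12.48°C, giving -7.58°C.
  From 2300 m to 3300 m (saturated): cools by 5.2 × 1 = 5.2°C, giving -12.78°C.
Environment:
  From 1000 m to 2200 m (environment, lower layer): cools by 7.7 × 1.2 = 9.24°C, giving -4.34°C.
  From 2200 m to 3300 m (environment, upper layer): cools by 10.1 × 1.1 = 11.11°C, giving -15.45°C.
T_parcel − T_env = -12.78 − (-15.45) = +2.67°C

+2.67°C (parcel warmer than environment)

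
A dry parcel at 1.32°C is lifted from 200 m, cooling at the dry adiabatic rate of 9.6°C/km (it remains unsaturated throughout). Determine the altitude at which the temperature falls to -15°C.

Height above start = (1.32 − (-15)) / 9.6 = 1.7 km
Altitude = 200 m + 1700 m = 1900 m

1900 m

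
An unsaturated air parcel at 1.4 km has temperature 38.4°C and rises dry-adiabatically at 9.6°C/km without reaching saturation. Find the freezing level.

5.4 km

Height above start = (38.4 − 0) / 9.6 = 4 km
Altitude = 1400 m + 4000 m = 5400 m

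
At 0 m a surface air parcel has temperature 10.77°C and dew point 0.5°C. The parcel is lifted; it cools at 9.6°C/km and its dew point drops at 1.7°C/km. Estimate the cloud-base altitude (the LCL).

1300 m

T and T_d converge at 9.6 − 1.7 = 7.9°C per km
Height above start = (10.77 − 0.5) / 7.9 = 1.3 km
LCL altitude = 0 m + 1300 m = 1300 m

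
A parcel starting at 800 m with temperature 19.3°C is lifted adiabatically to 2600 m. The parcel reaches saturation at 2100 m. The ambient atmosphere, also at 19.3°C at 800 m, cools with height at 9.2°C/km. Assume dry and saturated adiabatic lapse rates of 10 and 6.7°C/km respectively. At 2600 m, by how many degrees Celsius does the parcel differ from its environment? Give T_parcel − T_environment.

+0.21°C (parcel warmer than environment)

Parcel:
  From 800 m to 2100 m (dry): cools by 10 × 1.3 = 13°C, giving 6.3°C.
  From 2100 m to 2600 m (saturated): cools by 6.7 × 0.5 = 3.35°C, giving 2.95°C.
Environment:
  From 800 m to 2600 m (environment): cools by 9.2 × 1.8 = 16.56°C, giving 2.74°C.
T_parcel − T_env = 2.95 − 2.74 = +0.21°C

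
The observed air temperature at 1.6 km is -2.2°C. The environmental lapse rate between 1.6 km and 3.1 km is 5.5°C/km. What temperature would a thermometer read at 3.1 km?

From 1600 m to 3100 m (environmental): cools by 5.5 × 1.5 = 8.25°C, giving -10.45°C.

-10.45°C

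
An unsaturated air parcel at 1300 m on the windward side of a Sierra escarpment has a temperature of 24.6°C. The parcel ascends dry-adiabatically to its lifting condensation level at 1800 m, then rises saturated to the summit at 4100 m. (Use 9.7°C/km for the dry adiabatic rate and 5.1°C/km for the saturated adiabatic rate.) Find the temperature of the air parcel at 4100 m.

8.02°C

From 1300 m to 1800 m (dry): cools by 9.7 × 0.5 = 4.85°C, giving 19.75°C.
From 1800 m to 4100 m (saturated): cools by 5.1 × 2.3 = 11.73°C, giving 8.02°C.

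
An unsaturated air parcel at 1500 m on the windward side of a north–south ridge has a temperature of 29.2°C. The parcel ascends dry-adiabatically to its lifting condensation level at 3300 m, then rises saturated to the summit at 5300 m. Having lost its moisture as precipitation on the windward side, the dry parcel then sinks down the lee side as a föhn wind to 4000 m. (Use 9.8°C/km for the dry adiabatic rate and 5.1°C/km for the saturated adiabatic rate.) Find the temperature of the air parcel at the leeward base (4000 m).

From 1500 m to 3300 m (dry): cools by 9.8 × 1.8 = 17.64°C, giving 11.56°C.
From 3300 m to 5300 m (saturated): cools by 5.1 × 2 = 10.2°C, giving 1.36°C.
From 5300 m to 4000 m (dry descent): warms by 9.8 × 1.3 = 12.74°C, giving 14.1°C.

14.1°C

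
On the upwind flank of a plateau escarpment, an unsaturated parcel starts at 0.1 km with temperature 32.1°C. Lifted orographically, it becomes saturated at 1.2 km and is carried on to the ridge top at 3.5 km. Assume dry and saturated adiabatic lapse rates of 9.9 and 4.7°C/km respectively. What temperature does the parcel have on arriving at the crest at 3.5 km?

10.4°C

From 100 m to 1200 m (dry): cools by 9.9 × 1.1 = 10.89°C, giving 21.21°C.
From 1200 m to 3500 m (saturated): cools by 4.7 × 2.3 = 10.81°C, giving 10.4°C.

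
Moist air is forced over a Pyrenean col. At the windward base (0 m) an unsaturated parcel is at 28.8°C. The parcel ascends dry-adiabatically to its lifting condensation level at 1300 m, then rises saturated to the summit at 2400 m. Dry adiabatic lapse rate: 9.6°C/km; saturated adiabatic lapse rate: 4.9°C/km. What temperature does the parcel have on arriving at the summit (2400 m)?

10.93°C

Dry to 1300 m: -9.6 × 1.3 km = -12.48°C, so T = 16.32°C.
Saturated to 2400 m: -4.9 × 1.1 km = -5.39°C, so T = 10.93°C.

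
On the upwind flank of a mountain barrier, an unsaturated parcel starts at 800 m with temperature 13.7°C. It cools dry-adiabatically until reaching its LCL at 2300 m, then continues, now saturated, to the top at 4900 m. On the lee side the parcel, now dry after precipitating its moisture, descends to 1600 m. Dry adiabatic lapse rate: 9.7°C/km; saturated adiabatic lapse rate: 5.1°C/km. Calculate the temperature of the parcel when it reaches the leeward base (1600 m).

Dry to 2300 m: -9.7 × 1.5 km = -14.55°C, so T = -0.85°C.
Saturated to 4900 m: -5.1 × 2.6 km = -13.26°C, so T = -14.11°C.
Dry descent to 1600 m: +9.7 × 3.3 km = +32.01°C, so T = 17.9°C.

17.9°C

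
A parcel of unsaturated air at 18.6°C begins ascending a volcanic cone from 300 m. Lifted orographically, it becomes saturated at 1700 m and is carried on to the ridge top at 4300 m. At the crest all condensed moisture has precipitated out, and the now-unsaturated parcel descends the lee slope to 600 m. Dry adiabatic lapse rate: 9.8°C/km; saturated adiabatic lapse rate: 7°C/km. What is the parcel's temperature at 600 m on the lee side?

300–1700 m, dry: Δz = 1.4 km ⇒ ΔT = -13.72°C; T = 4.88°C
1700–4300 m, saturated: Δz = 2.6 km ⇒ ΔT = -18.2°C; T = -13.32°C
4300–600 m, dry descent: Δz = 3.7 km ⇒ ΔT = +36.26°C; T = 22.94°C

22.94°C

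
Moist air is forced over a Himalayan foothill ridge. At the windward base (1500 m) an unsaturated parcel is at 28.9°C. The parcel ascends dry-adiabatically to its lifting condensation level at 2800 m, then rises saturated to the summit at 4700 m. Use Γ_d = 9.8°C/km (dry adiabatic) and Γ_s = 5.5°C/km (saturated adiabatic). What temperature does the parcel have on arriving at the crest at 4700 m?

From 1500 m to 2800 m (dry): cools by 9.8 × 1.3 = 12.74°C, giving 16.16°C.
From 2800 m to 4700 m (saturated): cools by 5.5 × 1.9 = 10.45°C, giving 5.71°C.

5.71°C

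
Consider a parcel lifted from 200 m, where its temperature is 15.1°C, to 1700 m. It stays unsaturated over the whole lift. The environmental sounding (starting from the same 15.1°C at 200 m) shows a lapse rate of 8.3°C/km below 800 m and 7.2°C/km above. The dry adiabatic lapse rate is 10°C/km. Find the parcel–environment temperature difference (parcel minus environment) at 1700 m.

Parcel:
  Dry to 1700 m: -10 × 1.5 km = -15°C, so T = 0.1°C.
Environment:
  Environment, lower layer to 800 m: -8.3 × 0.6 km = -4.98°C, so T = 10.12°C.
  Environment, upper layer to 1700 m: -7.2 × 0.9 km = -6.48°C, so T = 3.64°C.
T_parcel − T_env = 0.1 − 3.64 = -3.54°C

-3.54°C (parcel cooler than environment)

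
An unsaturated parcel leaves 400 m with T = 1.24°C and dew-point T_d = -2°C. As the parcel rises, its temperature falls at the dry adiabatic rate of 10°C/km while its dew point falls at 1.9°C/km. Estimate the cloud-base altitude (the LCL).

T and T_d converge at 10 − 1.9 = 8.1°C per km
Height above start = (1.24 − (-2)) / 8.1 = 0.4 km
LCL altitude = 400 m + 400 m = 800 m

800 m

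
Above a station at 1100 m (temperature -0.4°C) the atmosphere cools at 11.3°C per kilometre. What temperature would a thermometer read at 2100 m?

Environmental to 2100 m: -11.3 × 1 km = -11.3°C, so T = -11.7°C.

-11.7°C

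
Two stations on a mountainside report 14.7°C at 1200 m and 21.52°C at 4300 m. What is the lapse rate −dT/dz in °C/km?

-2.2°C/km

Γ = −ΔT/Δz = (14.7 − 21.52) / (4300 − 1200) m
  = -6.82°C / 3.1 km = -2.2°C/km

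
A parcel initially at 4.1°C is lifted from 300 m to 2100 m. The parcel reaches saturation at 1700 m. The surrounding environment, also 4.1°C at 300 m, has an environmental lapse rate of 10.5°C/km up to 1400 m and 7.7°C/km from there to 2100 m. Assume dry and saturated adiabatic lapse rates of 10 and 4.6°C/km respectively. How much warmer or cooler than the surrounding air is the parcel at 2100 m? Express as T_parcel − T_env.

Parcel:
  From 300 m to 1700 m (dry): cools by 10 × 1.4 = 14°C, giving -9.9°C.
  From 1700 m to 2100 m (saturated): cools by 4.6 × 0.4 = 1.84°C, giving -11.74°C.
Environment:
  From 300 m to 1400 m (environment, lower layer): cools by 10.5 × 1.1 = 11.55°C, giving -7.45°C.
  From 1400 m to 2100 m (environment, upper layer): cools by 7.7 × 0.7 = 5.39°C, giving -12.84°C.
T_parcel − T_env = -11.74 − (-12.84) = +1.1°C

+1.1°C (parcel warmer than environment)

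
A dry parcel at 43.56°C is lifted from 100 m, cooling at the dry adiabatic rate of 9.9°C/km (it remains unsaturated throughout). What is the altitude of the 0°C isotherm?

Height above start = (43.56 − 0) / 9.9 = 4.4 km
Altitude = 100 m + 4400 m = 4500 m

4500 m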